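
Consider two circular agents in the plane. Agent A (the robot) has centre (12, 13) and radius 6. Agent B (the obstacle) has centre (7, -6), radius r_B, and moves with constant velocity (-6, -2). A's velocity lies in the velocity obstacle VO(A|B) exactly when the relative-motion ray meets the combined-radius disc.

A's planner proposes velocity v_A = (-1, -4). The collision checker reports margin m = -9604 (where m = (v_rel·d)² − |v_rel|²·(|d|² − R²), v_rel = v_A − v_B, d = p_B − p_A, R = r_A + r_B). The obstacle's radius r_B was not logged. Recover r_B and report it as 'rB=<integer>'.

m = -9604
d = (-5, -19);  v_rel = (5, -2),  |v_rel|² = 29
v_rel×d = (5)·(-19) − (-2)·(-5) = -105
since m = R²·29 − (-105)²:  R² = (11025 + -9604) / 29 = 49
R = √49 = 7  ⇒  r_B = 7 − 6 = 1

rB=1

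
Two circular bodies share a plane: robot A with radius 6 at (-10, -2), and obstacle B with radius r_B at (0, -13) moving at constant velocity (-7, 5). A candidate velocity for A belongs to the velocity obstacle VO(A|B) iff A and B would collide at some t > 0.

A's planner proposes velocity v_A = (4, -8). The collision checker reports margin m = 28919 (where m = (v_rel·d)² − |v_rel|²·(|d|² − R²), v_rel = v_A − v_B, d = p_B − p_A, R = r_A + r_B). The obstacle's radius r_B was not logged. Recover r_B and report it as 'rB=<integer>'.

m = 28919
d = (10, -11);  v_rel = (11, -13),  |v_rel|² = 290
v_rel×d = (11)·(-11) − (-13)·(10) = 9
since m = R²·290 − 9²:  R² = (81 + 28919) / 290 = 100
R = √100 = 10  ⇒  r_B = 10 − 6 = 4

rB=4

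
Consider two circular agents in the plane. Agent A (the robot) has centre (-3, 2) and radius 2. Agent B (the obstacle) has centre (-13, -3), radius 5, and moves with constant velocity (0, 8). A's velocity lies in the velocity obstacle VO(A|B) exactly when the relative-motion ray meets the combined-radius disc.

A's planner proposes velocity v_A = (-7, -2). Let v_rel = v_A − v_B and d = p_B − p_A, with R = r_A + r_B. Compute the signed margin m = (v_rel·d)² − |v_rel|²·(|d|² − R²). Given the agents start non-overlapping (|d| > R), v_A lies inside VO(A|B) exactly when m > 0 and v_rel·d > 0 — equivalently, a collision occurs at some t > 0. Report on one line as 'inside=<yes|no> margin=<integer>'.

d = (-10, -5),  |d|² = 125;  R = 2+5 = 7,  c = 125−7² = 76
v_rel = (-7, -10),  |v_rel|² = 149;  v_rel·d = (-7)·(-10) + (-10)·(-5) = 120
149·t² − 240·t + 76 = 0  ⇒  m = 120² − 149·76 = 3076
m = 3076 > 0,  v_rel·d = 120 > 0  ⇒  inside

inside=yes margin=3076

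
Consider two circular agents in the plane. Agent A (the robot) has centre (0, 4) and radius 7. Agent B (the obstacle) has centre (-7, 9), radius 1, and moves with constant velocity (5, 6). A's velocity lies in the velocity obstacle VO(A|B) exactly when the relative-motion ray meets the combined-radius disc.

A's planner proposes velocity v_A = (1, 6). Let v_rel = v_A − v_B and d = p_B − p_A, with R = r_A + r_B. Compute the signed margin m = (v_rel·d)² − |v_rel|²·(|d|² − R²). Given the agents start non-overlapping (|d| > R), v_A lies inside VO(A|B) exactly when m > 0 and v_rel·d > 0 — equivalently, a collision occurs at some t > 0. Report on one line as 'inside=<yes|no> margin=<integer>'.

d = (-7, 5),  |d|² = 74;  R = 7+1 = 8,  c = 74−8² = 10
v_rel = (-4, 0),  |v_rel|² = 16;  v_rel·d = (-4)·(-7) + (0)·(5) = 28
16·t² − 56·t + 10 = 0  ⇒  m = 28² − 16·10 = 624
m = 624 > 0,  v_rel·d = 28 > 0  ⇒  inside

inside=yes margin=624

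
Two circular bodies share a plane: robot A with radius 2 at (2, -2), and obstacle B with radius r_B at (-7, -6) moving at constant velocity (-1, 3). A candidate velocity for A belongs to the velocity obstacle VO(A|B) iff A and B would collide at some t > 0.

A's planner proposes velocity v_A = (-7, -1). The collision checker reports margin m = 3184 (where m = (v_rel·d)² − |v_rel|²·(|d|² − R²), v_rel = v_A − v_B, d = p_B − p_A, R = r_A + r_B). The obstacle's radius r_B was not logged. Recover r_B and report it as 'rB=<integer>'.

m = 3184
d = (-9, -4);  v_rel = (-6, -4),  |v_rel|² = 52
v_rel×d = (-6)·(-4) − (-4)·(-9) = -12
since m = R²·52 − (-12)²:  R² = (144 + 3184) / 52 = 64
R = √64 = 8  ⇒  r_B = 8 − 2 = 6

rB=6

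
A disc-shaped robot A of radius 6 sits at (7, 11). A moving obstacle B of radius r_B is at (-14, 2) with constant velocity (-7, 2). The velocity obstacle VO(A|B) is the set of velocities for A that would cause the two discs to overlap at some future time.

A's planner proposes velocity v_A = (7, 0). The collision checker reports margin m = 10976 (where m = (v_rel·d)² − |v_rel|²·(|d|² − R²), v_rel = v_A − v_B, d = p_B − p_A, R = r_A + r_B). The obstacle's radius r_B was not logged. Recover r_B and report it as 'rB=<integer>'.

m = 10976
d = (-21, -9);  v_rel = (14, -2),  |v_rel|² = 200
v_rel×d = (14)·(-9) − (-2)·(-21) = -168
since m = R²·200 − (-168)²:  R² = (28224 + 10976) / 200 = 196
R = √196 = 14  ⇒  r_B = 14 − 6 = 8

rB=8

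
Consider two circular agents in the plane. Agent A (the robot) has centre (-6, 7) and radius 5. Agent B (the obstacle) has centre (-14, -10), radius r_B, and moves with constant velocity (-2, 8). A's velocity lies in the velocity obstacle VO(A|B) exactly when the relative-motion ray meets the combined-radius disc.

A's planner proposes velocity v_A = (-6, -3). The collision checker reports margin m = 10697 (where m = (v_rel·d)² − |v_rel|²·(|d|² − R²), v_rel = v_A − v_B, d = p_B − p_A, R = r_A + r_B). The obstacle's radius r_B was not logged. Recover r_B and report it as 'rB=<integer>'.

m = 10697
d = (-8, -17);  v_rel = (-4, -11),  |v_rel|² = 137
v_rel×d = (-4)·(-17) − (-11)·(-8) = -20
since m = R²·137 − (-20)²:  R² = (400 + 10697) / 137 = 81
R = √81 = 9  ⇒  r_B = 9 − 5 = 4

rB=4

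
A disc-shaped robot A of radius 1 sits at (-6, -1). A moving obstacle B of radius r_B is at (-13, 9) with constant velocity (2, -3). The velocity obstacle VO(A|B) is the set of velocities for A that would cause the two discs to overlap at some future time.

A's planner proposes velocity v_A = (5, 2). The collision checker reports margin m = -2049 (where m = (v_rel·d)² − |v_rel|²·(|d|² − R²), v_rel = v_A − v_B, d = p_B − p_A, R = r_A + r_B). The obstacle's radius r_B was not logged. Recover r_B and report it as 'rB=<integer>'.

m = -2049
d = (-7, 10);  v_rel = (3, 5),  |v_rel|² = 34
v_rel×d = (3)·(10) − (5)·(-7) = 65
since m = R²·34 − 65²:  R² = (4225 + -2049) / 34 = 64
R = √64 = 8  ⇒  r_B = 8 − 1 = 7

rB=7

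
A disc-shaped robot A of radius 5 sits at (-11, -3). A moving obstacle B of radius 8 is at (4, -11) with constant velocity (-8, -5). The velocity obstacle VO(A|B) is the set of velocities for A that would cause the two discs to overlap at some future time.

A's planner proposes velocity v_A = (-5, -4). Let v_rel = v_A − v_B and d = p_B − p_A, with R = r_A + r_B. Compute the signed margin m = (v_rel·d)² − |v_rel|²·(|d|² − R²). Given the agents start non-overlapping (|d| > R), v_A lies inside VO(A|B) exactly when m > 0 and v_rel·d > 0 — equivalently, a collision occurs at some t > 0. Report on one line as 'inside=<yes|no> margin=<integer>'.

d = (15, -8),  |d|² = 289;  R = 5+8 = 13,  c = 289−13² = 120
v_rel = (3, 1),  |v_rel|² = 10;  v_rel·d = (3)·(15) + (1)·(-8) = 37
10·t² − 74·t + 120 = 0  ⇒  m = 37² − 10·120 = 169
m = 169 > 0,  v_rel·d = 37 > 0  ⇒  inside

inside=yes margin=169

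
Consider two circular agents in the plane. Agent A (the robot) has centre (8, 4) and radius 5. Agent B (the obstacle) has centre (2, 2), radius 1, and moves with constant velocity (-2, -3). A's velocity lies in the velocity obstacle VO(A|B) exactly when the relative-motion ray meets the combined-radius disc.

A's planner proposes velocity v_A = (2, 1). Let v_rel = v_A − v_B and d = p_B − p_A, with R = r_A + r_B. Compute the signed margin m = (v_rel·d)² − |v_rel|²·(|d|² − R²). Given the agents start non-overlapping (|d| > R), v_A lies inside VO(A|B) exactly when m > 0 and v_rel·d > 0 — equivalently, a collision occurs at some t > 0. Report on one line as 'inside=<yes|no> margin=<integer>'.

d = (-6, -2),  |d|² = 40;  R = 5+1 = 6,  c = 40−6² = 4
v_rel = (4, 4),  |v_rel|² = 32;  v_rel·d = (4)·(-6) + (4)·(-2) = -32
32·t² + 64·t + 4 = 0  ⇒  m = (-32)² − 32·4 = 896
m = 896 > 0,  v_rel·d = -32 < 0  ⇒  outside

inside=no margin=896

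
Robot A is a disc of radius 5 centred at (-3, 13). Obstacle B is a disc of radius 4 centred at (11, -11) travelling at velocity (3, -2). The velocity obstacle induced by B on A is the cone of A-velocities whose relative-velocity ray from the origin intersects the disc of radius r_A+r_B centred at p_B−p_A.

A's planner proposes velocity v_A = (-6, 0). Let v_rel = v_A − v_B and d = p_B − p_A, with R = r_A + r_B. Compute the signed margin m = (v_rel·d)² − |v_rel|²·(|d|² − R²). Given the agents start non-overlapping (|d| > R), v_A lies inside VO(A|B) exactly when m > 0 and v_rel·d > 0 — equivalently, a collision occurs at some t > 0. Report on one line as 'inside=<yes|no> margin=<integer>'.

d = (14, -24),  |d|² = 772;  R = 5+4 = 9,  c = 772−9² = 691
v_rel = (-9, 2),  |v_rel|² = 85;  v_rel·d = (-9)·(14) + (2)·(-24) = -174
85·t² + 348·t + 691 = 0  ⇒  m = (-174)² − 85·691 = -28459
m = -28459 < 0,  v_rel·d = -174 < 0  ⇒  outside

inside=no margin=-28459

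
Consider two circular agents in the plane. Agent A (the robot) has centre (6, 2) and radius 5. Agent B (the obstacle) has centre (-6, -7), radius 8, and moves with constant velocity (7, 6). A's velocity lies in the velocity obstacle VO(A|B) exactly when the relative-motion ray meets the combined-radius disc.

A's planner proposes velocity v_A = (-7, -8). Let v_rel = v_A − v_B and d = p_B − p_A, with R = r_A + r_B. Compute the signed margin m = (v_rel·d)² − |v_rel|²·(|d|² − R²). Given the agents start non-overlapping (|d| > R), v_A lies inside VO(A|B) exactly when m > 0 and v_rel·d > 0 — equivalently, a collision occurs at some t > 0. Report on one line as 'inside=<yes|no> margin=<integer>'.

d = (-12, -9),  |d|² = 225;  R = 5+8 = 13,  c = 225−13² = 56
v_rel = (-14, -14),  |v_rel|² = 392;  v_rel·d = (-14)·(-12) + (-14)·(-9) = 294
392·t² − 588·t + 56 = 0  ⇒  m = 294² − 392·56 = 64484
m = 64484 > 0,  v_rel·d = 294 > 0  ⇒  inside

inside=yes margin=64484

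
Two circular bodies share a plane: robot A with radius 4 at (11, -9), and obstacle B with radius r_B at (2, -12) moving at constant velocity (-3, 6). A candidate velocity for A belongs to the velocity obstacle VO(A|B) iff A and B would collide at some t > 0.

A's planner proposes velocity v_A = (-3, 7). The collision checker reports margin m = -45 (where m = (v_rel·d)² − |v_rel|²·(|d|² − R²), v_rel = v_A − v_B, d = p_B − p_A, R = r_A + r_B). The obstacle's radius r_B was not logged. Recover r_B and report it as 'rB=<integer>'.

m = -45
d = (-9, -3);  v_rel = (0, 1),  |v_rel|² = 1
v_rel×d = (0)·(-3) − (1)·(-9) = 9
since m = R²·1 − 9²:  R² = (81 + -45) / 1 = 36
R = √36 = 6  ⇒  r_B = 6 − 4 = 2

rB=2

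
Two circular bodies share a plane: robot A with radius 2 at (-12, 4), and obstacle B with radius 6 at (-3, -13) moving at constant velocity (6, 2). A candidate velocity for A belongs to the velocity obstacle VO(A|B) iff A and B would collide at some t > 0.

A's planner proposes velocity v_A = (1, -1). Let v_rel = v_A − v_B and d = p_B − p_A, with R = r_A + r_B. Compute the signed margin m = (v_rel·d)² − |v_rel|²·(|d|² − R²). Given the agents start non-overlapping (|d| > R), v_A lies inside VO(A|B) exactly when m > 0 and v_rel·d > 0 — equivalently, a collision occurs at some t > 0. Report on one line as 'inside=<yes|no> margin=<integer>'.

d = (9, -17),  |d|² = 370;  R = 2+6 = 8,  c = 370−8² = 306
v_rel = (-5, -3),  |v_rel|² = 34;  v_rel·d = (-5)·(9) + (-3)·(-17) = 6
34·t² − 12·t + 306 = 0  ⇒  m = 6² − 34·306 = -10368
m = -10368 < 0,  v_rel·d = 6 > 0  ⇒  outside

inside=no margin=-10368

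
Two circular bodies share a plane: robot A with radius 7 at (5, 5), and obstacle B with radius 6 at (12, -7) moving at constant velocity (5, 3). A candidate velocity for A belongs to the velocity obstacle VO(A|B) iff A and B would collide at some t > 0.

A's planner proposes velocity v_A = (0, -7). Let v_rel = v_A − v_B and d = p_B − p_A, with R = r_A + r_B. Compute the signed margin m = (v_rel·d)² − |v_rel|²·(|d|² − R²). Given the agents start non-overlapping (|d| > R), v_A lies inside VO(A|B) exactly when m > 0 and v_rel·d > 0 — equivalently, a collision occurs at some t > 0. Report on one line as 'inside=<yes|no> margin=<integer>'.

d = (7, -12),  |d|² = 193;  R = 7+6 = 13,  c = 193−13² = 24
v_rel = (-5, -10),  |v_rel|² = 125;  v_rel·d = (-5)·(7) + (-10)·(-12) = 85
125·t² − 170·t + 24 = 0  ⇒  m = 85² − 125·24 = 4225
m = 4225 > 0,  v_rel·d = 85 > 0  ⇒  inside

inside=yes margin=4225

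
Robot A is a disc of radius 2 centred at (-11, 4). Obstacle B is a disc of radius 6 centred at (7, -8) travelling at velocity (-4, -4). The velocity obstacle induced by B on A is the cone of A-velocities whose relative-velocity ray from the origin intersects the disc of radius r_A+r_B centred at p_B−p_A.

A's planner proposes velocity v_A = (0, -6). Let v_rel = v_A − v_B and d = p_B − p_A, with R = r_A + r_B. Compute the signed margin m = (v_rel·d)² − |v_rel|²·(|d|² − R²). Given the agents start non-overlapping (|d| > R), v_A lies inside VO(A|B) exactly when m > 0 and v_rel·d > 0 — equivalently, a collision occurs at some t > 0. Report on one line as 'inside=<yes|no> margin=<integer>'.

d = (18, -12),  |d|² = 468;  R = 2+6 = 8,  c = 468−8² = 404
v_rel = (4, -2),  |v_rel|² = 20;  v_rel·d = (4)·(18) + (-2)·(-12) = 96
20·t² − 192·t + 404 = 0  ⇒  m = 96² − 20·404 = 1136
m = 1136 > 0,  v_rel·d = 96 > 0  ⇒  inside

inside=yes margin=1136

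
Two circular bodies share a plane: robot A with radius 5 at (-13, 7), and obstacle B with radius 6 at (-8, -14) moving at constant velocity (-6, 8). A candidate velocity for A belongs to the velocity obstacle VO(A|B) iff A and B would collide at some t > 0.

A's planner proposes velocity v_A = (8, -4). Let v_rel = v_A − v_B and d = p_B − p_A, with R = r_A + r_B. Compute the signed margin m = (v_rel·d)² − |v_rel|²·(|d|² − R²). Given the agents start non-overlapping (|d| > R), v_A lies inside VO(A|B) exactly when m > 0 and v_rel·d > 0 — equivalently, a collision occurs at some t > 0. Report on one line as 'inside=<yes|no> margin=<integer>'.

d = (5, -21),  |d|² = 466;  R = 5+6 = 11,  c = 466−11² = 345
v_rel = (14, -12),  |v_rel|² = 340;  v_rel·d = (14)·(5) + (-12)·(-21) = 322
340·t² − 644·t + 345 = 0  ⇒  m = 322² − 340·345 = -13616
m = -13616 < 0,  v_rel·d = 322 > 0  ⇒  outside

inside=no margin=-13616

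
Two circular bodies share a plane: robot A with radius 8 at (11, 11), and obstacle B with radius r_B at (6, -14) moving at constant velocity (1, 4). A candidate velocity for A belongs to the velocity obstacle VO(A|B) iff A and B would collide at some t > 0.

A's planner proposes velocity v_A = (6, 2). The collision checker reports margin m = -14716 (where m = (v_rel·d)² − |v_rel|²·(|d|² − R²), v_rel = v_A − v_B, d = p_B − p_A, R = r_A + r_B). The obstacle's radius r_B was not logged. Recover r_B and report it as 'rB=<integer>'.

m = -14716
d = (-5, -25);  v_rel = (5, -2),  |v_rel|² = 29
v_rel×d = (5)·(-25) − (-2)·(-5) = -135
since m = R²·29 − (-135)²:  R² = (18225 + -14716) / 29 = 121
R = √121 = 11  ⇒  r_B = 11 − 8 = 3

rB=3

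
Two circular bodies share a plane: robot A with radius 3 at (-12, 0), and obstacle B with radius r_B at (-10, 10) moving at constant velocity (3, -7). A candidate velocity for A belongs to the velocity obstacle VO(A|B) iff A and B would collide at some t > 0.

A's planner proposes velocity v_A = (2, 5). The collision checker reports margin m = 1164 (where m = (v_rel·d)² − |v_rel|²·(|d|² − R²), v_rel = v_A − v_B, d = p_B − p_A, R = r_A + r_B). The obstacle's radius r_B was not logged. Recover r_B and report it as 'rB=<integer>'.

m = 1164
d = (2, 10);  v_rel = (-1, 12),  |v_rel|² = 145
v_rel×d = (-1)·(10) − (12)·(2) = -34
since m = R²·145 − (-34)²:  R² = (1156 + 1164) / 145 = 16
R = √16 = 4  ⇒  r_B = 4 − 3 = 1

rB=1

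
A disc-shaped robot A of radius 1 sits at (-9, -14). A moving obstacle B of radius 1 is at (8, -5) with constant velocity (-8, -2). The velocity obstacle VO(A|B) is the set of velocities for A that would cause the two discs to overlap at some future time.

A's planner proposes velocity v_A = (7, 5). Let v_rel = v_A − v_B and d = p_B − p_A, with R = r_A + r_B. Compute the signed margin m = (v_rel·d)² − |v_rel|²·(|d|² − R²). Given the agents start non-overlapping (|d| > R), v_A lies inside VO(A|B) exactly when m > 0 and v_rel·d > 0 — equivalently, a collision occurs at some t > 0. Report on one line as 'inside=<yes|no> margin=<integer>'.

d = (17, 9),  |d|² = 370;  R = 1+1 = 2,  c = 370−2² = 366
v_rel = (15, 7),  |v_rel|² = 274;  v_rel·d = (15)·(17) + (7)·(9) = 318
274·t² − 636·t + 366 = 0  ⇒  m = 318² − 274·366 = 840
m = 840 > 0,  v_rel·d = 318 > 0  ⇒  inside

inside=yes margin=840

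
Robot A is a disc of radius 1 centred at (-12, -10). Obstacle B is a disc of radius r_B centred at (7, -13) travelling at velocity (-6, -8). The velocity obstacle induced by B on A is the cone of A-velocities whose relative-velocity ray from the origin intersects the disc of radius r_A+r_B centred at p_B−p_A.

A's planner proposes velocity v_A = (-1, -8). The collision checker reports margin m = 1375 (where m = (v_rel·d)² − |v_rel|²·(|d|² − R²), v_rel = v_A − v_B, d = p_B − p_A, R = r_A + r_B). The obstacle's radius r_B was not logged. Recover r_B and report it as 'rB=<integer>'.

m = 1375
d = (19, -3);  v_rel = (5, 0),  |v_rel|² = 25
v_rel×d = (5)·(-3) − (0)·(19) = -15
since m = R²·25 − (-15)²:  R² = (225 + 1375) / 25 = 64
R = √64 = 8  ⇒  r_B = 8 − 1 = 7

rB=7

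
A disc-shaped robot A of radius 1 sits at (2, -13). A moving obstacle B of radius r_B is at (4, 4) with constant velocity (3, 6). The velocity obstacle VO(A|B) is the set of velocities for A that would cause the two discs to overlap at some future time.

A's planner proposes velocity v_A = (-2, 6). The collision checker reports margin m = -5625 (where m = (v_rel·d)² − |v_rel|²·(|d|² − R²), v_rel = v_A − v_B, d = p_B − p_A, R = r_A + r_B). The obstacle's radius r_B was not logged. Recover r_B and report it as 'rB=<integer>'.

m = -5625
d = (2, 17);  v_rel = (-5, 0),  |v_rel|² = 25
v_rel×d = (-5)·(17) − (0)·(2) = -85
since m = R²·25 − (-85)²:  R² = (7225 + -5625) / 25 = 64
R = √64 = 8  ⇒  r_B = 8 − 1 = 7

rB=7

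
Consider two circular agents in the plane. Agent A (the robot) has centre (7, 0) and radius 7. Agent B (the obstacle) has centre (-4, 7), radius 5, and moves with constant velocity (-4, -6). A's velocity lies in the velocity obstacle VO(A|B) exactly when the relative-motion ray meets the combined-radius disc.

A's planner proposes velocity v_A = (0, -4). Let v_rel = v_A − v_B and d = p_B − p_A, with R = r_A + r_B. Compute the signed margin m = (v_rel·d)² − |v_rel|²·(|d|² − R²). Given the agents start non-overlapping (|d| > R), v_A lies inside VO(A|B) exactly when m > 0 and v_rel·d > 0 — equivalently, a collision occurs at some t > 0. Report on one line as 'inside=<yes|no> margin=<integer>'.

d = (-11, 7),  |d|² = 170;  R = 7+5 = 12,  c = 170−12² = 26
v_rel = (4, 2),  |v_rel|² = 20;  v_rel·d = (4)·(-11) + (2)·(7) = -30
20·t² + 60·t + 26 = 0  ⇒  m = (-30)² − 20·26 = 380
m = 380 > 0,  v_rel·d = -30 < 0  ⇒  outside

inside=no margin=380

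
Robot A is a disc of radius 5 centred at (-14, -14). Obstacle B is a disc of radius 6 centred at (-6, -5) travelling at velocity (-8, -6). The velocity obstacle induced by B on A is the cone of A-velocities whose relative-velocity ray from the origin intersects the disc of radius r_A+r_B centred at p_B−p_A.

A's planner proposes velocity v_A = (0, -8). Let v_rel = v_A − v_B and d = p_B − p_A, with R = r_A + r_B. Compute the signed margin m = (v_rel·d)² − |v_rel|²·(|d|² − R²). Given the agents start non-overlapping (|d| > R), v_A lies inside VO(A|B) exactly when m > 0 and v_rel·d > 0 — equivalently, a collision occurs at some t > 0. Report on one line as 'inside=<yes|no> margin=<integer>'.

d = (8, 9),  |d|² = 145;  R = 5+6 = 11,  c = 145−11² = 24
v_rel = (8, -2),  |v_rel|² = 68;  v_rel·d = (8)·(8) + (-2)·(9) = 46
68·t² − 92·t + 24 = 0  ⇒  m = 46² − 68·24 = 484
m = 484 > 0,  v_rel·d = 46 > 0  ⇒  inside

inside=yes margin=484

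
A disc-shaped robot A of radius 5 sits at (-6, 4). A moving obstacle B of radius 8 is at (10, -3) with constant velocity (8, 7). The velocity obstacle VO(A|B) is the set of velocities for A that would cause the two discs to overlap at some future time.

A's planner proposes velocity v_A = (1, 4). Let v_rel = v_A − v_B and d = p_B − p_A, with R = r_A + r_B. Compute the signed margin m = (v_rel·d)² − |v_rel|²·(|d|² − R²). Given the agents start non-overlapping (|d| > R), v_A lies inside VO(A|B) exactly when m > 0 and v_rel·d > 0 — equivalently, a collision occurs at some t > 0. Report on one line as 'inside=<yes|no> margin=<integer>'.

d = (16, -7),  |d|² = 305;  R = 5+8 = 13,  c = 305−13² = 136
v_rel = (-7, -3),  |v_rel|² = 58;  v_rel·d = (-7)·(16) + (-3)·(-7) = -91
58·t² + 182·t + 136 = 0  ⇒  m = (-91)² − 58·136 = 393
m = 393 > 0,  v_rel·d = -91 < 0  ⇒  outside

inside=no margin=393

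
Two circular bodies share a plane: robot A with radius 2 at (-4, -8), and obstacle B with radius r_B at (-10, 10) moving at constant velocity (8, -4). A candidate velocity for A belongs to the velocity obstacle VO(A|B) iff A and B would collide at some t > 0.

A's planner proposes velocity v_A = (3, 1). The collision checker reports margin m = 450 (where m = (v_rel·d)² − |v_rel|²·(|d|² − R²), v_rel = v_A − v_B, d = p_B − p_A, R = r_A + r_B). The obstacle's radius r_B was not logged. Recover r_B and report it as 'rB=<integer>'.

m = 450
d = (-6, 18);  v_rel = (-5, 5),  |v_rel|² = 50
v_rel×d = (-5)·(18) − (5)·(-6) = -60
since m = R²·50 − (-60)²:  R² = (3600 + 450) / 50 = 81
R = √81 = 9  ⇒  r_B = 9 − 2 = 7

rB=7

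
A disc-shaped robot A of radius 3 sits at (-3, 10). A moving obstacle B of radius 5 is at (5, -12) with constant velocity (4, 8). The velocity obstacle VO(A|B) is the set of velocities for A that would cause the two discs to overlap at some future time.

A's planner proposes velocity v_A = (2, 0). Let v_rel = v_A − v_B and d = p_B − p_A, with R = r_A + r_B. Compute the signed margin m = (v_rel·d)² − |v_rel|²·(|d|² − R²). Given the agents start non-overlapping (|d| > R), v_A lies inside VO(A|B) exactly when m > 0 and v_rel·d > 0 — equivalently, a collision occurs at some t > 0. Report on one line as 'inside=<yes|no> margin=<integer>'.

d = (8, -22),  |d|² = 548;  R = 3+5 = 8,  c = 548−8² = 484
v_rel = (-2, -8),  |v_rel|² = 68;  v_rel·d = (-2)·(8) + (-8)·(-22) = 160
68·t² − 320·t + 484 = 0  ⇒  m = 160² − 68·484 = -7312
m = -7312 < 0,  v_rel·d = 160 > 0  ⇒  outside

inside=no margin=-7312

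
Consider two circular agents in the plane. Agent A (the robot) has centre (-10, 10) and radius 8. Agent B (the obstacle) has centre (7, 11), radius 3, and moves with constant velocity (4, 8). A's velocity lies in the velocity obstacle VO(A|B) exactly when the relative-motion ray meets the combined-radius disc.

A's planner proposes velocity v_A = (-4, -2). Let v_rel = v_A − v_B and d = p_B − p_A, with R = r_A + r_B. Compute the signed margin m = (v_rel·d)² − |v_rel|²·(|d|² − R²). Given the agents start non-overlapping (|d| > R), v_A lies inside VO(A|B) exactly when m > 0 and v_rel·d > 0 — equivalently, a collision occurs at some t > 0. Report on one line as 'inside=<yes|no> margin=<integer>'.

d = (17, 1),  |d|² = 290;  R = 8+3 = 11,  c = 290−11² = 169
v_rel = (-8, -10),  |v_rel|² = 164;  v_rel·d = (-8)·(17) + (-10)·(1) = -146
164·t² + 292·t + 169 = 0  ⇒  m = (-146)² − 164·169 = -6400
m = -6400 < 0,  v_rel·d = -146 < 0  ⇒  outside

inside=no margin=-6400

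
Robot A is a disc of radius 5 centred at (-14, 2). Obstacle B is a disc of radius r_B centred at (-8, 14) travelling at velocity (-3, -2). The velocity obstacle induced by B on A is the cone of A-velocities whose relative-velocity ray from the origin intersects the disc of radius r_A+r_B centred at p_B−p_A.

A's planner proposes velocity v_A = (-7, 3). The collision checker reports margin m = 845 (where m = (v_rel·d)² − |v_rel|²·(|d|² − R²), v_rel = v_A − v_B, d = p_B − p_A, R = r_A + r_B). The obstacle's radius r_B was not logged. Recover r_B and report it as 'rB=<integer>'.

m = 845
d = (6, 12);  v_rel = (-4, 5),  |v_rel|² = 41
v_rel×d = (-4)·(12) − (5)·(6) = -78
since m = R²·41 − (-78)²:  R² = (6084 + 845) / 41 = 169
R = √169 = 13  ⇒  r_B = 13 − 5 = 8

rB=8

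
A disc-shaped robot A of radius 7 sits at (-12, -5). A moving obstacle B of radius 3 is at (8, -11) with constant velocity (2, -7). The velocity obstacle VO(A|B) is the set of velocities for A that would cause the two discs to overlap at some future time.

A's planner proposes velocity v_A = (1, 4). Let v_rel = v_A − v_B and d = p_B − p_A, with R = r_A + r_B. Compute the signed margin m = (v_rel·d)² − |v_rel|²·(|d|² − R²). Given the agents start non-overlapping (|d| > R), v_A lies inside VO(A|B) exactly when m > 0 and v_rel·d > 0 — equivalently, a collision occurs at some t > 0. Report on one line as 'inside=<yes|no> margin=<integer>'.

d = (20, -6),  |d|² = 436;  R = 7+3 = 10,  c = 436−10² = 336
v_rel = (-1, 11),  |v_rel|² = 122;  v_rel·d = (-1)·(20) + (11)·(-6) = -86
122·t² + 172·t + 336 = 0  ⇒  m = (-86)² − 122·336 = -33596
m = -33596 < 0,  v_rel·d = -86 < 0  ⇒  outside

inside=no margin=-33596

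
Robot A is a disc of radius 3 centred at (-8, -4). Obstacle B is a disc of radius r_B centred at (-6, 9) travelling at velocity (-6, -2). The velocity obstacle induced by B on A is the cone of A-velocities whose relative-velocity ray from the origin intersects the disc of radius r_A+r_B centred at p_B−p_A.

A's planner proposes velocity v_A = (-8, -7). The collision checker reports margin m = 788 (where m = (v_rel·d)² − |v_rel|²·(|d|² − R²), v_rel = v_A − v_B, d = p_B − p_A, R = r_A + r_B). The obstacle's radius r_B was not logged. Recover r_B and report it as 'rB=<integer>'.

m = 788
d = (2, 13);  v_rel = (-2, -5),  |v_rel|² = 29
v_rel×d = (-2)·(13) − (-5)·(2) = -16
since m = R²·29 − (-16)²:  R² = (256 + 788) / 29 = 36
R = √36 = 6  ⇒  r_B = 6 − 3 = 3

rB=3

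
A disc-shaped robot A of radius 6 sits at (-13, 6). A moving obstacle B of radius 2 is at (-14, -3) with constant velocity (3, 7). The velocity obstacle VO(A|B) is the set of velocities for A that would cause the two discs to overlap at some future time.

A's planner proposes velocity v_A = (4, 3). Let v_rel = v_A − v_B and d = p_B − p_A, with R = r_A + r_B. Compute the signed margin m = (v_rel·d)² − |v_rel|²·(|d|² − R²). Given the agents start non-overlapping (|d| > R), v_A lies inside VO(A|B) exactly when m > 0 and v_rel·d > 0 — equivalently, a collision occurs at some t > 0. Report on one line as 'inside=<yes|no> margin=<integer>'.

d = (-1, -9),  |d|² = 82;  R = 6+2 = 8,  c = 82−8² = 18
v_rel = (1, -4),  |v_rel|² = 17;  v_rel·d = (1)·(-1) + (-4)·(-9) = 35
17·t² − 70·t + 18 = 0  ⇒  m = 35² − 17·18 = 919
m = 919 > 0,  v_rel·d = 35 > 0  ⇒  inside

inside=yes margin=919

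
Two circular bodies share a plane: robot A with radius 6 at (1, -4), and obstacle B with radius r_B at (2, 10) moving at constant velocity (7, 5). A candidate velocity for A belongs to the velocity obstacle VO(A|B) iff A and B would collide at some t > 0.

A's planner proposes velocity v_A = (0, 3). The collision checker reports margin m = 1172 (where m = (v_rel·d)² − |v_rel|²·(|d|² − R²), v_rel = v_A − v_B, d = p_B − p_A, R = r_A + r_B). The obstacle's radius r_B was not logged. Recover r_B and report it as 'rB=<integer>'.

m = 1172
d = (1, 14);  v_rel = (-7, -2),  |v_rel|² = 53
v_rel×d = (-7)·(14) − (-2)·(1) = -96
since m = R²·53 − (-96)²:  R² = (9216 + 1172) / 53 = 196
R = √196 = 14  ⇒  r_B = 14 − 6 = 8

rB=8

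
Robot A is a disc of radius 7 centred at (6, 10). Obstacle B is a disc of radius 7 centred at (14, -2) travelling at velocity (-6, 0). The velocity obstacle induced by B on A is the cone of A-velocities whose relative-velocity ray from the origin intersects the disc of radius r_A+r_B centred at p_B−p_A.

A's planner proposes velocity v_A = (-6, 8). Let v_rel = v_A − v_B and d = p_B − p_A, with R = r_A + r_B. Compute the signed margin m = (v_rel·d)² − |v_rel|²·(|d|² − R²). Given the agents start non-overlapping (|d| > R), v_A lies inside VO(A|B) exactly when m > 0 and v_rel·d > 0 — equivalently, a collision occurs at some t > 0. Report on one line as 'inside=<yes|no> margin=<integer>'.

d = (8, -12),  |d|² = 208;  R = 7+7 = 14,  c = 208−14² = 12
v_rel = (0, 8),  |v_rel|² = 64;  v_rel·d = (0)·(8) + (8)·(-12) = -96
64·t² + 192·t + 12 = 0  ⇒  m = (-96)² − 64·12 = 8448
m = 8448 > 0,  v_rel·d = -96 < 0  ⇒  outside

inside=no margin=8448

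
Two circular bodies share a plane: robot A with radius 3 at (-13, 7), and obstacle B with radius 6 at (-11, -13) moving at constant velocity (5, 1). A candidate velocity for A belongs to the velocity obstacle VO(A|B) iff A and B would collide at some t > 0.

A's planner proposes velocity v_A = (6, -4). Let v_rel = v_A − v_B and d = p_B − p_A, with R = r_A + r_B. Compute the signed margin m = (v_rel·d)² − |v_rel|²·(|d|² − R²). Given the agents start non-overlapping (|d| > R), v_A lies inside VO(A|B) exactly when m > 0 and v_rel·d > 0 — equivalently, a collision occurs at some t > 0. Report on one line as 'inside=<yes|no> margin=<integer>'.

d = (2, -20),  |d|² = 404;  R = 3+6 = 9,  c = 404−9² = 323
v_rel = (1, -5),  |v_rel|² = 26;  v_rel·d = (1)·(2) + (-5)·(-20) = 102
26·t² − 204·t + 323 = 0  ⇒  m = 102² − 26·323 = 2006
m = 2006 > 0,  v_rel·d = 102 > 0  ⇒  inside

inside=yes margin=2006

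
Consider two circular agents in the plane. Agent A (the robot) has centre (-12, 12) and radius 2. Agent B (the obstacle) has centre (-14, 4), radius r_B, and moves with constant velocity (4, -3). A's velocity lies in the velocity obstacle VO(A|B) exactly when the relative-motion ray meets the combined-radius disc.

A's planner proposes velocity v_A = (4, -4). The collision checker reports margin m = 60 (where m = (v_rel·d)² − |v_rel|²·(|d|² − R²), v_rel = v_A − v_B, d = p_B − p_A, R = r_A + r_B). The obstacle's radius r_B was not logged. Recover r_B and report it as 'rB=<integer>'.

m = 60
d = (-2, -8);  v_rel = (0, -1),  |v_rel|² = 1
v_rel×d = (0)·(-8) − (-1)·(-2) = -2
since m = R²·1 − (-2)²:  R² = (4 + 60) / 1 = 64
R = √64 = 8  ⇒  r_B = 8 − 2 = 6

rB=6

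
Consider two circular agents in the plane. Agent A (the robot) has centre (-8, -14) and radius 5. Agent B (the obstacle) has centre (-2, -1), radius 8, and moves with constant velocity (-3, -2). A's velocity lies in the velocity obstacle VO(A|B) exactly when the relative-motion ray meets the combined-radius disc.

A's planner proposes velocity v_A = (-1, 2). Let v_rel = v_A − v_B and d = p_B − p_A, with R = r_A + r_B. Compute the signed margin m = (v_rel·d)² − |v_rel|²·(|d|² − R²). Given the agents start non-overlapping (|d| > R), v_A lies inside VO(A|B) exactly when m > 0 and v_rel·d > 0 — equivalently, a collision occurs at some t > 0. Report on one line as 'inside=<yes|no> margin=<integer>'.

d = (6, 13),  |d|² = 205;  R = 5+8 = 13,  c = 205−13² = 36
v_rel = (2, 4),  |v_rel|² = 20;  v_rel·d = (2)·(6) + (4)·(13) = 64
20·t² − 128·t + 36 = 0  ⇒  m = 64² − 20·36 = 3376
m = 3376 > 0,  v_rel·d = 64 > 0  ⇒  inside

inside=yes margin=3376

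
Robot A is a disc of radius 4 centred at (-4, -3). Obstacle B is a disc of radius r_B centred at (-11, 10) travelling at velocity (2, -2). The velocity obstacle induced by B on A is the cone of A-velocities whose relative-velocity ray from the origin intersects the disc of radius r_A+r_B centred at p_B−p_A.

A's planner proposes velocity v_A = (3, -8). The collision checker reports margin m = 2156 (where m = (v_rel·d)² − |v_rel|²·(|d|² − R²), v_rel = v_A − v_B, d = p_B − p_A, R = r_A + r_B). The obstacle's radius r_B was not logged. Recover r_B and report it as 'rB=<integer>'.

m = 2156
d = (-7, 13);  v_rel = (1, -6),  |v_rel|² = 37
v_rel×d = (1)·(13) − (-6)·(-7) = -29
since m = R²·37 − (-29)²:  R² = (841 + 2156) / 37 = 81
R = √81 = 9  ⇒  r_B = 9 − 4 = 5

rB=5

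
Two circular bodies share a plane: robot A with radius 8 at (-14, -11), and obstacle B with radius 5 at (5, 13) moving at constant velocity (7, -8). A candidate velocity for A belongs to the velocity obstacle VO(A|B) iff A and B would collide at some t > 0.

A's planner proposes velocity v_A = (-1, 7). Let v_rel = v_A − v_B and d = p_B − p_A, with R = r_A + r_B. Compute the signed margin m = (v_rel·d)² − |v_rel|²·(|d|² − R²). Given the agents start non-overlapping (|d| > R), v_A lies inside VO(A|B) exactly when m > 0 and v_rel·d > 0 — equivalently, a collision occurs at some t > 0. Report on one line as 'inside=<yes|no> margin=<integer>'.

d = (19, 24),  |d|² = 937;  R = 8+5 = 13,  c = 937−13² = 768
v_rel = (-8, 15),  |v_rel|² = 289;  v_rel·d = (-8)·(19) + (15)·(24) = 208
289·t² − 416·t + 768 = 0  ⇒  m = 208² − 289·768 = -178688
m = -178688 < 0,  v_rel·d = 208 > 0  ⇒  outside

inside=no margin=-178688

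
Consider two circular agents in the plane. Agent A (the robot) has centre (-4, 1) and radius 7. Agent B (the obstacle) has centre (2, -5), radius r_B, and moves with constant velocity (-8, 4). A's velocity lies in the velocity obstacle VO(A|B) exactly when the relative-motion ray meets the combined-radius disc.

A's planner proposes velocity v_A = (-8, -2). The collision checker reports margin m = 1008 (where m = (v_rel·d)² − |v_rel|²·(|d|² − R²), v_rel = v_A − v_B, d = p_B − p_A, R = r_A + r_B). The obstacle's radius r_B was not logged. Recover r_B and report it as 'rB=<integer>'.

m = 1008
d = (6, -6);  v_rel = (0, -6),  |v_rel|² = 36
v_rel×d = (0)·(-6) − (-6)·(6) = 36
since m = R²·36 − 36²:  R² = (1296 + 1008) / 36 = 64
R = √64 = 8  ⇒  r_B = 8 − 7 = 1

rB=1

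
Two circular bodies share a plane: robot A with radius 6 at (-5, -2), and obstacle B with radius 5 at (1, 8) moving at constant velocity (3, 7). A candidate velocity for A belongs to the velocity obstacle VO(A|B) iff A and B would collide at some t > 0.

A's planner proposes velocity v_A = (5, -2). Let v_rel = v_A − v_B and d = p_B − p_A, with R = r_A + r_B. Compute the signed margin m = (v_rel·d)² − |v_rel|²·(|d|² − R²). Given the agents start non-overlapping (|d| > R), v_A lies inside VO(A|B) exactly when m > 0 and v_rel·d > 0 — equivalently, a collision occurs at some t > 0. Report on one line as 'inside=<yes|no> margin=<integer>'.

d = (6, 10),  |d|² = 136;  R = 6+5 = 11,  c = 136−11² = 15
v_rel = (2, -9),  |v_rel|² = 85;  v_rel·d = (2)·(6) + (-9)·(10) = -78
85·t² + 156·t + 15 = 0  ⇒  m = (-78)² − 85·15 = 4809
m = 4809 > 0,  v_rel·d = -78 < 0  ⇒  outside

inside=no margin=4809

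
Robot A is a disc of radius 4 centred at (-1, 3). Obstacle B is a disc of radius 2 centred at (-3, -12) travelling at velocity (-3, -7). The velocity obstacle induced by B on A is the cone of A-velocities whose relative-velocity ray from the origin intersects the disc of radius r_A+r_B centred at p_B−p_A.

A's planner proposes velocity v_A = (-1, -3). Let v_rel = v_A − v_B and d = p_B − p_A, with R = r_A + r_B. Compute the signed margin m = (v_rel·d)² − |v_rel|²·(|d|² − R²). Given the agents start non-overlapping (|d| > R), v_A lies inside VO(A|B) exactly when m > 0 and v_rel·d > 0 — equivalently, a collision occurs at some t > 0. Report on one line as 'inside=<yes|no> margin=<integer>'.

d = (-2, -15),  |d|² = 229;  R = 4+2 = 6,  c = 229−6² = 193
v_rel = (2, 4),  |v_rel|² = 20;  v_rel·d = (2)·(-2) + (4)·(-15) = -64
20·t² + 128·t + 193 = 0  ⇒  m = (-64)² − 20·193 = 236
m = 236 > 0,  v_rel·d = -64 < 0  ⇒  outside

inside=no margin=236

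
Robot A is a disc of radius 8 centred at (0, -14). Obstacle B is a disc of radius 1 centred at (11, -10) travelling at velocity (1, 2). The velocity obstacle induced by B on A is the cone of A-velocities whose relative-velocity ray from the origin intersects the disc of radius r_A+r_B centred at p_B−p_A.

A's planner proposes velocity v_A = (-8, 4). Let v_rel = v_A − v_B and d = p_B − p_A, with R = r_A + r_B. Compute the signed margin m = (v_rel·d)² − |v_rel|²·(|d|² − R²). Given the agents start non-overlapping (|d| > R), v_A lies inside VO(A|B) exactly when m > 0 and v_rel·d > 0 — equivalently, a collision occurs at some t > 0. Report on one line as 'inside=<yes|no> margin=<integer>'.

d = (11, 4),  |d|² = 137;  R = 8+1 = 9,  c = 137−9² = 56
v_rel = (-9, 2),  |v_rel|² = 85;  v_rel·d = (-9)·(11) + (2)·(4) = -91
85·t² + 182·t + 56 = 0  ⇒  m = (-91)² − 85·56 = 3521
m = 3521 > 0,  v_rel·d = -91 < 0  ⇒  outside

inside=no margin=3521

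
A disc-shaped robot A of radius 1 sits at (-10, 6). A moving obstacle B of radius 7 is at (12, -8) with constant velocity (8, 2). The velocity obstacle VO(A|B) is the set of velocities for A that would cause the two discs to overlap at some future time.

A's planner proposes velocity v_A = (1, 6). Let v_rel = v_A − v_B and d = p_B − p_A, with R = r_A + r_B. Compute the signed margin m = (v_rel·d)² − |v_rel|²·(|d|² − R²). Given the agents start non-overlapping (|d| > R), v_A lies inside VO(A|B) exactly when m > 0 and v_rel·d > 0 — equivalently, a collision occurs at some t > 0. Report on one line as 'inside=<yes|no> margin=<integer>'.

d = (22, -14),  |d|² = 680;  R = 1+7 = 8,  c = 680−8² = 616
v_rel = (-7, 4),  |v_rel|² = 65;  v_rel·d = (-7)·(22) + (4)·(-14) = -210
65·t² + 420·t + 616 = 0  ⇒  m = (-210)² − 65·616 = 4060
m = 4060 > 0,  v_rel·d = -210 < 0  ⇒  outside

inside=no margin=4060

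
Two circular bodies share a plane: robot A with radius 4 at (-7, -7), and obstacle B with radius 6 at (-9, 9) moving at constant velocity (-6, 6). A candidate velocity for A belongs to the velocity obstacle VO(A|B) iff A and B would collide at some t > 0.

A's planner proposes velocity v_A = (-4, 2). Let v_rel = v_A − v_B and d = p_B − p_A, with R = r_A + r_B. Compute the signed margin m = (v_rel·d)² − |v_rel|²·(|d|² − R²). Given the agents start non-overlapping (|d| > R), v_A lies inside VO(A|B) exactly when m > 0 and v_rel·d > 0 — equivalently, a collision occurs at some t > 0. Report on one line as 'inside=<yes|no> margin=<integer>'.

d = (-2, 16),  |d|² = 260;  R = 4+6 = 10,  c = 260−10² = 160
v_rel = (2, -4),  |v_rel|² = 20;  v_rel·d = (2)·(-2) + (-4)·(16) = -68
20·t² + 136·t + 160 = 0  ⇒  m = (-68)² − 20·160 = 1424
m = 1424 > 0,  v_rel·d = -68 < 0  ⇒  outside

inside=no margin=1424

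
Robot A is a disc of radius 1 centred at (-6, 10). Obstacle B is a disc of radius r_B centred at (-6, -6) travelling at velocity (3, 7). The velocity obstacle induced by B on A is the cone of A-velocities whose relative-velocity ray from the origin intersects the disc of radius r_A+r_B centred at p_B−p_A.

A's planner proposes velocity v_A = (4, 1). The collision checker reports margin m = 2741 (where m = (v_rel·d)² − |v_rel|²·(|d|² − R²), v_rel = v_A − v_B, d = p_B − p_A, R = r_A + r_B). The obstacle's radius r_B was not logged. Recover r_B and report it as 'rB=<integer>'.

m = 2741
d = (0, -16);  v_rel = (1, -6),  |v_rel|² = 37
v_rel×d = (1)·(-16) − (-6)·(0) = -16
since m = R²·37 − (-16)²:  R² = (256 + 2741) / 37 = 81
R = √81 = 9  ⇒  r_B = 9 − 1 = 8

rB=8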